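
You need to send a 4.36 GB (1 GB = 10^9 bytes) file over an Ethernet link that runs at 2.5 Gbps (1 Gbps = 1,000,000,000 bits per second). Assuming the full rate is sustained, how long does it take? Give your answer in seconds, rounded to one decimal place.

4.36 GB = 4,360,000,000 bytes = 34,880,000,000 bits
2.5 Gbps = 2,500,000,000 bits/s
time = 34,880,000,000 / 2,500,000,000 = 14.0 s

14.0 seconds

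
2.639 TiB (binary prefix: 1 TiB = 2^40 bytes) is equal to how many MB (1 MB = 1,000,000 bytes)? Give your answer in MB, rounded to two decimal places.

2,901,611.19 MB

2.639 TiB × 1,099,511,627,776 bytes/TiB = 2,901,611,185,700.864 bytes
1 MB = 10^6 bytes = 1,000,000 bytes
2,901,611,185,700.864 / 1,000,000 = 2,901,611.19 MB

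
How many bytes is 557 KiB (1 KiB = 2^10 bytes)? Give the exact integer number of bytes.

557 × 1,024 = 570,368 bytes

570,368 bytes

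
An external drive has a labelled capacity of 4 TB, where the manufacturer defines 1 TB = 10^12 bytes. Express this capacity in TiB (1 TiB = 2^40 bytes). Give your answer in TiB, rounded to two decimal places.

3.64 TiB

4 TB = 4 × 10^12 bytes = 4,000,000,000,000 bytes
1 TiB = 1,099,511,627,776 bytes
4,000,000,000,000 / 1,099,511,627,776 = 3.64 TiB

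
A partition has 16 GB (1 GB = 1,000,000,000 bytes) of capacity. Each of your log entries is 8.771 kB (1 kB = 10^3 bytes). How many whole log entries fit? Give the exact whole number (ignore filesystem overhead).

1,824,193

Capacity: 16 GB = 16,000,000,000 bytes
Per item: 8.771 kB = 8,771 bytes
⌊16,000,000,000 / 8,771⌋ = 1,824,193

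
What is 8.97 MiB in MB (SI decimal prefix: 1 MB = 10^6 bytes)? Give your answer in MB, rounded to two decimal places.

8.97 MiB = 8.97 × 2^20 bytes = 9,405,726.72 bytes
1 MB = 10^6 bytes = 1,000,000 bytes
9,405,726.72 / 1,000,000 = 9.41 MB

9.41 MB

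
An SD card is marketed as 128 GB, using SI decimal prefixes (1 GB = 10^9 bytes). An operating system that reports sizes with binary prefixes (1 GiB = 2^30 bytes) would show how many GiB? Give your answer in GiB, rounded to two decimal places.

128 GB × 1,000,000,000 bytes/GB = 128,000,000,000 bytes
1 GiB = 2^30 bytes = 1,073,741,824 bytes
128,000,000,000 / 1,073,741,824 = 119.21 GiB

119.21 GiB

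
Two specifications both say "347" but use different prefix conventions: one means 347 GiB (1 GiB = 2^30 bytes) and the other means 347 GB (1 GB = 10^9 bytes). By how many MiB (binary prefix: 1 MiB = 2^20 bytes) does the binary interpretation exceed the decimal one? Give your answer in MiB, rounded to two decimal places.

347 GiB = 347 × 1,073,741,824 = 372,588,412,928 bytes
347 GB = 347 × 1,000,000,000 = 347,000,000,000 bytes
difference = 25,588,412,928 bytes
25,588,412,928 / 1,048,576 = 24,403.01 MiB

24,403.01 MiB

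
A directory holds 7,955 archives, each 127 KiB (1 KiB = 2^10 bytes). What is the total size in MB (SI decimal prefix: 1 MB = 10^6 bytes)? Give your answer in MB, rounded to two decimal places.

1,034.53 MB

Total = 7,955 × 127 KiB = 1,010,285 KiB
= 1,010,285 × 1,024 bytes = 1,034,531,840 bytes
1 MB = 1,000,000 bytes
1,034,531,840 / 1,000,000 = 1,034.53 MB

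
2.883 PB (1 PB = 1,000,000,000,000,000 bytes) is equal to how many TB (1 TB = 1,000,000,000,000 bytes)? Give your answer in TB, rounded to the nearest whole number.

2.883 PB × 1,000,000,000,000,000 bytes/PB = 2,883,000,000,000,000 bytes
1 TB = 10^12 bytes = 1,000,000,000,000 bytes
2,883,000,000,000,000 / 1,000,000,000,000 = 2,883 TB

2,883 TB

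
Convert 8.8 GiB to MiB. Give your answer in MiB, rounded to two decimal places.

9,011.20 MiB

8.8 GiB × 1,073,741,824 bytes/GiB = 9,448,928,051.2 bytes
1 MiB = 2^20 bytes = 1,048,576 bytes
9,448,928,051.2 / 1,048,576 = 9,011.20 MiB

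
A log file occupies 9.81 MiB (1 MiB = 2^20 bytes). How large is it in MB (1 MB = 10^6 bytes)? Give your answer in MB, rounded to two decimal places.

10.29 MB

9.81 MiB × 1,048,576 bytes/MiB = 10,286,530.56 bytes
1 MB = 1,000,000 bytes
10,286,530.56 / 1,000,000 = 10.29 MB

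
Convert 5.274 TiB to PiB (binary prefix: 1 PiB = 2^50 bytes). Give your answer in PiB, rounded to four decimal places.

0.0052 PiB

5.274 TiB × 1,099,511,627,776 bytes/TiB = 5,798,824,324,890.624 bytes
1 PiB = 1,125,899,906,842,624 bytes
5,798,824,324,890.624 / 1,125,899,906,842,624 = 0.0052 PiB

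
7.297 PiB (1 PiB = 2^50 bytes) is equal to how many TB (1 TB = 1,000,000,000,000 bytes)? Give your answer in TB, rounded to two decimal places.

7.297 PiB × 1,125,899,906,842,624 bytes/PiB = 8,215,691,620,230,627.328 bytes
1 TB = 10^12 bytes = 1,000,000,000,000 bytes
8,215,691,620,230,627.328 / 1,000,000,000,000 = 8,215.69 TB

8,215.69 TB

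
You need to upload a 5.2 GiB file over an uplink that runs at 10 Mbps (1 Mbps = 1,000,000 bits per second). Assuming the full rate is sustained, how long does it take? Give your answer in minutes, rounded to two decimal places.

74.45 minutes

5.2 GiB = 5,583,457,484.8 bytes = 44,667,659,878.4 bits
10 Mbps = 10,000,000 bits/s
time = 44,667,659,878.4 / 10,000,000 = 4,466.766 s
4,466.766 s / 60 = 74.45 minutes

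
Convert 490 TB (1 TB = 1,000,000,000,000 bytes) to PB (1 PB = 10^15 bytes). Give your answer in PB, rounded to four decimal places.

0.4900 PB

490 TB = 490 × 10^12 bytes = 490,000,000,000,000 bytes
1 PB = 10^15 bytes = 1,000,000,000,000,000 bytes
490,000,000,000,000 / 1,000,000,000,000,000 = 0.4900 PB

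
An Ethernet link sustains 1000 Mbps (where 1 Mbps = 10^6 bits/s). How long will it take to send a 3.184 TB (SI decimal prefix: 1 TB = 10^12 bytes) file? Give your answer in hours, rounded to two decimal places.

7.08 hours

3.184 TB = 3,184,000,000,000 bytes = 25,472,000,000,000 bits
1000 Mbps = 1,000,000,000 bits/s
time = 25,472,000,000,000 / 1,000,000,000 = 25,472.0000 s
25,472.0000 s / 3600 = 7.08 hours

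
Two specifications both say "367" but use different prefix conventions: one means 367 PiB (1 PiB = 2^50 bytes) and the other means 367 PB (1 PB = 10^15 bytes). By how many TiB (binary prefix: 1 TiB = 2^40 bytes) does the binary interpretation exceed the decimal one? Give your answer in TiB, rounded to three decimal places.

367 PiB = 367 × 1,125,899,906,842,624 = 413,205,265,811,243,008 bytes
367 PB = 367 × 1,000,000,000,000,000 = 367,000,000,000,000,000 bytes
difference = 46,205,265,811,243,008 bytes
46,205,265,811,243,008 / 1,099,511,627,776 = 42,023.444 TiB

42,023.444 TiB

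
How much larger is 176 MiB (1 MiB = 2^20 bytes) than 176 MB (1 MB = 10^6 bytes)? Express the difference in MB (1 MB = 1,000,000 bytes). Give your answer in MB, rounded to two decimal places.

8.55 MB

176 MiB = 176 × 1,048,576 = 184,549,376 bytes
176 MB = 176 × 1,000,000 = 176,000,000 bytes
difference = 8,549,376 bytes
8,549,376 / 1,000,000 = 8.55 MB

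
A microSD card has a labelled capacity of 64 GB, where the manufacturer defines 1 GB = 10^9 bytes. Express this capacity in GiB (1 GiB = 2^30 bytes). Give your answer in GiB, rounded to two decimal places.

64 GB = 64 × 10^9 bytes = 64,000,000,000 bytes
1 GiB = 2^30 bytes = 1,073,741,824 bytes
64,000,000,000 / 1,073,741,824 = 59.60 GiB

59.60 GiB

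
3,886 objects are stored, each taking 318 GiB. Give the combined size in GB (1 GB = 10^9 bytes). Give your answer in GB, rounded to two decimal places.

1,326,874.31 GB

Total = 3,886 × 318 GiB = 1,235,748 GiB
= 1,235,748 × 1,073,741,824 bytes = 1,326,874,311,524,352 bytes
1 GB = 1,000,000,000 bytes
1,326,874,311,524,352 / 1,000,000,000 = 1,326,874.31 GB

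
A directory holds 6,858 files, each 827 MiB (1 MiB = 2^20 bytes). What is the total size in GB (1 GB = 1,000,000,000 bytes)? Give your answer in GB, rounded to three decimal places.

5,947.068 GB

Total = 6,858 × 827 MiB = 5,671,566 MiB
= 5,671,566 × 1,048,576 bytes = 5,947,067,990,016 bytes
1 GB = 1,000,000,000 bytes
5,947,067,990,016 / 1,000,000,000 = 5,947.068 GB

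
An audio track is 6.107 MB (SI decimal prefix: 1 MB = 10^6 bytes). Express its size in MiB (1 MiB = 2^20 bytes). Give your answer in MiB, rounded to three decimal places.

6.107 MB = 6.107 × 10^6 bytes = 6,107,000 bytes
1 MiB = 2^20 bytes = 1,048,576 bytes
6,107,000 / 1,048,576 = 5.824 MiB

5.824 MiB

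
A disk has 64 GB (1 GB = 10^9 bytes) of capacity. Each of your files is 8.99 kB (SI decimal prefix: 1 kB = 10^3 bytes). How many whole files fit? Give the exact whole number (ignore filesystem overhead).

Capacity: 64 GB = 64,000,000,000 bytes
Per item: 8.99 kB = 8,990 bytes
⌊64,000,000,000 / 8,990⌋ = 7,119,021

7,119,021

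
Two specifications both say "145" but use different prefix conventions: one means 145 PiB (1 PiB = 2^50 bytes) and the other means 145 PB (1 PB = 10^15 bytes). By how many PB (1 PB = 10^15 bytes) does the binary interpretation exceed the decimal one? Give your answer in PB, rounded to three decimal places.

145 PiB = 145 × 1,125,899,906,842,624 = 163,255,486,492,180,480 bytes
145 PB = 145 × 1,000,000,000,000,000 = 145,000,000,000,000,000 bytes
difference = 18,255,486,492,180,480 bytes
18,255,486,492,180,480 / 1,000,000,000,000,000 = 18.255 PB

18.255 PB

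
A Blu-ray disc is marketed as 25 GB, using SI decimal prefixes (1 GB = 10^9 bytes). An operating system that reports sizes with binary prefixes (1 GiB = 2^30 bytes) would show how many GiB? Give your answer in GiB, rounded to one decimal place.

25 GB × 1,000,000,000 bytes/GB = 25,000,000,000 bytes
1 GiB = 1,073,741,824 bytes
25,000,000,000 / 1,073,741,824 = 23.3 GiB

23.3 GiB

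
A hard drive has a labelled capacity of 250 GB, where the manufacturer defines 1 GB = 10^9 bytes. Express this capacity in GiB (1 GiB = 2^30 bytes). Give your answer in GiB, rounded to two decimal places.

232.83 GiB

250 GB = 250 × 10^9 bytes = 250,000,000,000 bytes
1 GiB = 1,073,741,824 bytes
250,000,000,000 / 1,073,741,824 = 232.83 GiB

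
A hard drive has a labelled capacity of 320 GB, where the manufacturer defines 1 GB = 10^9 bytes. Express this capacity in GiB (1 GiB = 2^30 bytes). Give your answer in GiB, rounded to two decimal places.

298.02 GiB

320 GB = 320 × 10^9 bytes = 320,000,000,000 bytes
1 GiB = 2^30 bytes = 1,073,741,824 bytes
320,000,000,000 / 1,073,741,824 = 298.02 GiB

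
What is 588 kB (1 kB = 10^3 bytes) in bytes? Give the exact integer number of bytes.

588 × 1,000 = 588,000 bytes

588,000 bytes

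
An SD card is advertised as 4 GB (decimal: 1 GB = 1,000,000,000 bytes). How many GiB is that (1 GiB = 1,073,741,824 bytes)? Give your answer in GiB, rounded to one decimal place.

4 GB × 1,000,000,000 bytes/GB = 4,000,000,000 bytes
1 GiB = 1,073,741,824 bytes
4,000,000,000 / 1,073,741,824 = 3.7 GiB

3.7 GiB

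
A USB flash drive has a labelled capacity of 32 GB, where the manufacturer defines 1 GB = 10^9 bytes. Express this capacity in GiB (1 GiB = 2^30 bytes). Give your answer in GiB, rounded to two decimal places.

29.80 GiB

32 GB = 32 × 10^9 bytes = 32,000,000,000 bytes
1 GiB = 2^30 bytes = 1,073,741,824 bytes
32,000,000,000 / 1,073,741,824 = 29.80 GiB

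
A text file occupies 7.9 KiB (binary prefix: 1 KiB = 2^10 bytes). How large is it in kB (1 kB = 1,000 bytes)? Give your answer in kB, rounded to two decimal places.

8.09 kB

7.9 KiB = 7.9 × 2^10 bytes = 8,089.6 bytes
1 kB = 1,000 bytes
8,089.6 / 1,000 = 8.09 kB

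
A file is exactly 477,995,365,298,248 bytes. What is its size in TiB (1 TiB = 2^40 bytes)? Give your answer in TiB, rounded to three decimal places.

477,995,365,298,248 bytes given.
1 TiB = 1,099,511,627,776 bytes
477,995,365,298,248 / 1,099,511,627,776 = 434.734 TiB

434.734 TiB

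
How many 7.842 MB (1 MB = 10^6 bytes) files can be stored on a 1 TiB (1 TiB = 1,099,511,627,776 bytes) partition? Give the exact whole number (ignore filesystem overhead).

Capacity: 1 TiB = 1,099,511,627,776 bytes
Per item: 7.842 MB = 7,842,000 bytes
⌊1,099,511,627,776 / 7,842,000⌋ = 140,208

140,208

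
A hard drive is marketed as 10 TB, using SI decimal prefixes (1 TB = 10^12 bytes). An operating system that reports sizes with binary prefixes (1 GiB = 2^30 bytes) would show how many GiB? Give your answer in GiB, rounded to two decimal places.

9,313.23 GiB

10 TB = 10 × 10^12 bytes = 10,000,000,000,000 bytes
1 GiB = 1,073,741,824 bytes
10,000,000,000,000 / 1,073,741,824 = 9,313.23 GiB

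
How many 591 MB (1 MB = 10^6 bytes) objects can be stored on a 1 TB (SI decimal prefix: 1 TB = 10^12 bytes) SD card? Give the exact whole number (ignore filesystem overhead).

1,692

Capacity: 1 TB = 1,000,000,000,000 bytes
Per item: 591 MB = 591,000,000 bytes
⌊1,000,000,000,000 / 591,000,000⌋ = 1,692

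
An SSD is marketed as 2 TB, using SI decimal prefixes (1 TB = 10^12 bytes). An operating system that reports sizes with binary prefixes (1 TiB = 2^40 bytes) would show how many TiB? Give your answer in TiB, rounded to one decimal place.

2 TB × 1,000,000,000,000 bytes/TB = 2,000,000,000,000 bytes
1 TiB = 2^40 bytes = 1,099,511,627,776 bytes
2,000,000,000,000 / 1,099,511,627,776 = 1.8 TiB

1.8 TiB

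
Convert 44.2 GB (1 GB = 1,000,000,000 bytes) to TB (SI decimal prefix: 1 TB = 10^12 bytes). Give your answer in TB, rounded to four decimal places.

44.2 GB = 44.2 × 10^9 bytes = 44,200,000,000 bytes
1 TB = 1,000,000,000,000 bytes
44,200,000,000 / 1,000,000,000,000 = 0.0442 TB

0.0442 TB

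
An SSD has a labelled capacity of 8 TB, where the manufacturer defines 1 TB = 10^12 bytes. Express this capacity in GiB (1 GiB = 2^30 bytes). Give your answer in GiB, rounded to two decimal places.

8 TB = 8 × 10^12 bytes = 8,000,000,000,000 bytes
1 GiB = 2^30 bytes = 1,073,741,824 bytes
8,000,000,000,000 / 1,073,741,824 = 7,450.58 GiB

7,450.58 GiB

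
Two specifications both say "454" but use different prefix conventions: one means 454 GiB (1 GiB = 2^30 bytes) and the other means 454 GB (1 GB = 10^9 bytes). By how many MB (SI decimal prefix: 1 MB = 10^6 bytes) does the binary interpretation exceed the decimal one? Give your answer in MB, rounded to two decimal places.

33,478.79 MB

454 GiB = 454 × 1,073,741,824 = 487,478,788,096 bytes
454 GB = 454 × 1,000,000,000 = 454,000,000,000 bytes
difference = 33,478,788,096 bytes
33,478,788,096 / 1,000,000 = 33,478.79 MB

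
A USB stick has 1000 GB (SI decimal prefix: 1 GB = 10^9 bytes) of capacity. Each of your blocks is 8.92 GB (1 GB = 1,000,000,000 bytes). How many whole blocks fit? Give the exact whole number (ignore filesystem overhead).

112

Capacity: 1000 GB = 1,000,000,000,000 bytes
Per item: 8.92 GB = 8,920,000,000 bytes
⌊1,000,000,000,000 / 8,920,000,000⌋ = 112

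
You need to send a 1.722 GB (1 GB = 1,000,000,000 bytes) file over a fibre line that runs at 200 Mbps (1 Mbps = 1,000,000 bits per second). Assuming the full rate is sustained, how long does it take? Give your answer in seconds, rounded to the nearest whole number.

1.722 GB = 1,722,000,000 bytes = 13,776,000,000 bits
200 Mbps = 200,000,000 bits/s
time = 13,776,000,000 / 200,000,000 = 69 s

69 seconds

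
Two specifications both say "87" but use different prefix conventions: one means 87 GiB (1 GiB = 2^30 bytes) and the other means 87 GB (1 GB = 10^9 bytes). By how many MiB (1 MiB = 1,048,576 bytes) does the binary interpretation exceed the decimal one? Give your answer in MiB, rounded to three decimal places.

6,118.334 MiB

87 GiB = 87 × 1,073,741,824 = 93,415,538,688 bytes
87 GB = 87 × 1,000,000,000 = 87,000,000,000 bytes
difference = 6,415,538,688 bytes
6,415,538,688 / 1,048,576 = 6,118.334 MiB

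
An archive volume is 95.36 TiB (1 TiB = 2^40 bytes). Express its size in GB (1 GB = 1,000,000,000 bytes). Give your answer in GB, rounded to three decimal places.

104,849.429 GB

95.36 TiB = 95.36 × 2^40 bytes = 104,849,428,824,719.36 bytes
1 GB = 1,000,000,000 bytes
104,849,428,824,719.36 / 1,000,000,000 = 104,849.429 GB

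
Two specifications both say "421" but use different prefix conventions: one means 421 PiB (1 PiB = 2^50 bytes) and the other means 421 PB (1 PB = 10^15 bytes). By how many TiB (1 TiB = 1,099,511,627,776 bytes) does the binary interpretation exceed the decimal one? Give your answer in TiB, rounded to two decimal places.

421 PiB = 421 × 1,125,899,906,842,624 = 474,003,860,780,744,704 bytes
421 PB = 421 × 1,000,000,000,000,000 = 421,000,000,000,000,000 bytes
difference = 53,003,860,780,744,704 bytes
53,003,860,780,744,704 / 1,099,511,627,776 = 48,206.73 TiB

48,206.73 TiB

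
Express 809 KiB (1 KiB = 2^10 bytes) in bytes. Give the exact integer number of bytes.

828,416 bytes

809 × 1,024 = 828,416 bytes  (1 KiB = 2^10 bytes)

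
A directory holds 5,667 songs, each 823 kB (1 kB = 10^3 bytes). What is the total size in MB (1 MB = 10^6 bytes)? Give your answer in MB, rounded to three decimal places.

Total = 5,667 × 823 kB = 4,663,941 kB
= 4,663,941 × 1,000 bytes = 4,663,941,000 bytes
1 MB = 1,000,000 bytes
4,663,941,000 / 1,000,000 = 4,663.941 MB

4,663.941 MB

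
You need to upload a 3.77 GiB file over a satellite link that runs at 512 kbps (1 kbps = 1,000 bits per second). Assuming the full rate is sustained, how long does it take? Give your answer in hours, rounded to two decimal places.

17.57 hours

3.77 GiB = 4,048,006,676.48 bytes = 32,384,053,411.84 bits
512 kbps = 512,000 bits/s
time = 32,384,053,411.84 / 512,000 = 63,250.1043 s
63,250.1043 s / 3600 = 17.57 hours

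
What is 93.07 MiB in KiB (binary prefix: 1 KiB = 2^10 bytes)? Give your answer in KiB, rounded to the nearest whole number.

95,304 KiB

93.07 MiB = 93.07 × 2^20 bytes = 97,590,968.32 bytes
1 KiB = 1,024 bytes
97,590,968.32 / 1,024 = 95,304 KiB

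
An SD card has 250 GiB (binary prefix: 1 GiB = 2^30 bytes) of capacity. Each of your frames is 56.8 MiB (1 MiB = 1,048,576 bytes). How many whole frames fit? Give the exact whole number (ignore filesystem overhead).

4,507

Capacity: 250 GiB = 268,435,456,000 bytes
Per item: 56.8 MiB = 59,559,116.8 bytes
⌊268,435,456,000 / 59,559,116.8⌋ = 4,507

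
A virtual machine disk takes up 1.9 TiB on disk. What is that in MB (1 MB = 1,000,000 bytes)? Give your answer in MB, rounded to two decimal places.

2,089,072.09 MB

1.9 TiB = 1.9 × 2^40 bytes = 2,089,072,092,774.4 bytes
1 MB = 1,000,000 bytes
2,089,072,092,774.4 / 1,000,000 = 2,089,072.09 MB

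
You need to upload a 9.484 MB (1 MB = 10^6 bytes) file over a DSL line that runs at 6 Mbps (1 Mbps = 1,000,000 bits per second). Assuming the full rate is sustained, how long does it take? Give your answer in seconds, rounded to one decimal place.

12.6 seconds

9.484 MB = 9,484,000 bytes = 75,872,000 bits
6 Mbps = 6,000,000 bits/s
time = 75,872,000 / 6,000,000 = 12.6 s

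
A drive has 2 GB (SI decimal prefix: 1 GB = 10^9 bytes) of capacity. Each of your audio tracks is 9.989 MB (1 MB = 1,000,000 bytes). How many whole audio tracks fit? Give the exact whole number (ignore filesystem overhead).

Capacity: 2 GB = 2,000,000,000 bytes
Per item: 9.989 MB = 9,989,000 bytes
⌊2,000,000,000 / 9,989,000⌋ = 200

200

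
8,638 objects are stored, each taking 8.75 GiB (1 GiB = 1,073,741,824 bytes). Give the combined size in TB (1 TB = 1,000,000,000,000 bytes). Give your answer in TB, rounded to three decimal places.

81.156 TB

Total = 8,638 × 8.75 GiB = 75582.5 GiB
= 75582.5 × 1,073,741,824 bytes = 81,156,091,412,480 bytes
1 TB = 1,000,000,000,000 bytes
81,156,091,412,480 / 1,000,000,000,000 = 81.156 TB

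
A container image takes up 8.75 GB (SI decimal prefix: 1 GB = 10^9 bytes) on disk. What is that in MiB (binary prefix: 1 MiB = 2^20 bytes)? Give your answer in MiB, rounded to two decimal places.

8,344.65 MiB

8.75 GB × 1,000,000,000 bytes/GB = 8,750,000,000 bytes
1 MiB = 1,048,576 bytes
8,750,000,000 / 1,048,576 = 8,344.65 MiB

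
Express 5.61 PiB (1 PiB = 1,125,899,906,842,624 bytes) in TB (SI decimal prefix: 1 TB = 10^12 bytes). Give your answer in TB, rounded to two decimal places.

5.61 PiB × 1,125,899,906,842,624 bytes/PiB = 6,316,298,477,387,120.64 bytes
1 TB = 1,000,000,000,000 bytes
6,316,298,477,387,120.64 / 1,000,000,000,000 = 6,316.30 TB

6,316.30 TB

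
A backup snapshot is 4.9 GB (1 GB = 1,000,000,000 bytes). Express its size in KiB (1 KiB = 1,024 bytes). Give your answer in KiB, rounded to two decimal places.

4.9 GB = 4.9 × 10^9 bytes = 4,900,000,000 bytes
1 KiB = 2^10 bytes = 1,024 bytes
4,900,000,000 / 1,024 = 4,785,156.25 KiB

4,785,156.25 KiB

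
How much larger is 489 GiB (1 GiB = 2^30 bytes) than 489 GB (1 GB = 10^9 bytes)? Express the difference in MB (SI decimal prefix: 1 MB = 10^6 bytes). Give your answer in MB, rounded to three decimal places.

36,059.752 MB

489 GiB = 489 × 1,073,741,824 = 525,059,751,936 bytes
489 GB = 489 × 1,000,000,000 = 489,000,000,000 bytes
difference = 36,059,751,936 bytes
36,059,751,936 / 1,000,000 = 36,059.752 MB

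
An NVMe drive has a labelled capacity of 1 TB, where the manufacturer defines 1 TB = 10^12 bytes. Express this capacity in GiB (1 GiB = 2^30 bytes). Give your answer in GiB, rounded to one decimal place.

1 TB = 1 × 10^12 bytes = 1,000,000,000,000 bytes
1 GiB = 1,073,741,824 bytes
1,000,000,000,000 / 1,073,741,824 = 931.3 GiB

931.3 GiB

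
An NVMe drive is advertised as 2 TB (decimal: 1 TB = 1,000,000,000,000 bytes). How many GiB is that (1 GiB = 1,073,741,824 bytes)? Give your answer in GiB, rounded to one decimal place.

2 TB = 2 × 10^12 bytes = 2,000,000,000,000 bytes
1 GiB = 1,073,741,824 bytes
2,000,000,000,000 / 1,073,741,824 = 1,862.6 GiB

1,862.6 GiB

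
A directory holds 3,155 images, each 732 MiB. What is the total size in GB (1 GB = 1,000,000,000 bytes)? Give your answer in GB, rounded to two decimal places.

Total = 3,155 × 732 MiB = 2,309,460 MiB
= 2,309,460 × 1,048,576 bytes = 2,421,644,328,960 bytes
1 GB = 1,000,000,000 bytes
2,421,644,328,960 / 1,000,000,000 = 2,421.64 GB

2,421.64 GB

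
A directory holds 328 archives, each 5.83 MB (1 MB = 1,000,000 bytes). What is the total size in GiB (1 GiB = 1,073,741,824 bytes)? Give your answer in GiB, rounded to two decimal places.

Total = 328 × 5.83 MB = 1912.24 MB
= 1912.24 × 1,000,000 bytes = 1,912,240,000 bytes
1 GiB = 1,073,741,824 bytes
1,912,240,000 / 1,073,741,824 = 1.78 GiB

1.78 GiB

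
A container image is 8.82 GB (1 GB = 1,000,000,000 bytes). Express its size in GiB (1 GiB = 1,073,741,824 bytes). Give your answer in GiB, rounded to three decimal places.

8.214 GiB

8.82 GB × 1,000,000,000 bytes/GB = 8,820,000,000 bytes
1 GiB = 2^30 bytes = 1,073,741,824 bytes
8,820,000,000 / 1,073,741,824 = 8.214 GiB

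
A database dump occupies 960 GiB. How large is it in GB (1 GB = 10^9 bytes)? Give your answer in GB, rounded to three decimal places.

1,030.792 GB

960 GiB = 960 × 2^30 bytes = 1,030,792,151,040 bytes
1 GB = 10^9 bytes = 1,000,000,000 bytes
1,030,792,151,040 / 1,000,000,000 = 1,030.792 GB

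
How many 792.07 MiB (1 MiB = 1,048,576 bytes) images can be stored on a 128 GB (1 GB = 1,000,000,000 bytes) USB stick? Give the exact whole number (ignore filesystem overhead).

154

Capacity: 128 GB = 128,000,000,000 bytes
Per item: 792.07 MiB = 830,545,592.32 bytes
⌊128,000,000,000 / 830,545,592.32⌋ = 154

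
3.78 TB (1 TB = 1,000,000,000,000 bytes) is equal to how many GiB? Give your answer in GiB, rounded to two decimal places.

3.78 TB = 3.78 × 10^12 bytes = 3,780,000,000,000 bytes
1 GiB = 2^30 bytes = 1,073,741,824 bytes
3,780,000,000,000 / 1,073,741,824 = 3,520.40 GiB

3,520.40 GiB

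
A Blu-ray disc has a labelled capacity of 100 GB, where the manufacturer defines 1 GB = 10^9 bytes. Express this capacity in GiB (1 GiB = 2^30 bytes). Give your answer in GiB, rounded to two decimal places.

100 GB × 1,000,000,000 bytes/GB = 100,000,000,000 bytes
1 GiB = 2^30 bytes = 1,073,741,824 bytes
100,000,000,000 / 1,073,741,824 = 93.13 GiB

93.13 GiB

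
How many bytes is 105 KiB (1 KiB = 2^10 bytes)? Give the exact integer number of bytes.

107,520 bytes

105 × 1,024 = 107,520 bytes  (1 KiB = 2^10 bytes)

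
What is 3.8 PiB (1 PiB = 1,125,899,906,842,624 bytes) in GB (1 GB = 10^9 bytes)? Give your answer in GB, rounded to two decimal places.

4,278,419.65 GB

3.8 PiB × 1,125,899,906,842,624 bytes/PiB = 4,278,419,646,001,971.2 bytes
1 GB = 10^9 bytes = 1,000,000,000 bytes
4,278,419,646,001,971.2 / 1,000,000,000 = 4,278,419.65 GB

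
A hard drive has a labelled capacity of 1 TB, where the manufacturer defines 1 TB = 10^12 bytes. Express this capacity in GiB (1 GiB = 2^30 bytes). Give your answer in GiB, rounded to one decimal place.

931.3 GiB

1 TB = 1 × 10^12 bytes = 1,000,000,000,000 bytes
1 GiB = 2^30 bytes = 1,073,741,824 bytes
1,000,000,000,000 / 1,073,741,824 = 931.3 GiB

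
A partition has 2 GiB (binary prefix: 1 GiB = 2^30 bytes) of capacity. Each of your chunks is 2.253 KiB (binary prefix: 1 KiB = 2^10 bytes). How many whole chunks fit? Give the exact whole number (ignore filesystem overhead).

Capacity: 2 GiB = 2,147,483,648 bytes
Per item: 2.253 KiB = 2,307.072 bytes
⌊2,147,483,648 / 2,307.072⌋ = 930,826

930,826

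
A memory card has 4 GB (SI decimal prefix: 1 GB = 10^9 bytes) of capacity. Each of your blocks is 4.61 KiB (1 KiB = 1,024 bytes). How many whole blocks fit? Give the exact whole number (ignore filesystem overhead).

Capacity: 4 GB = 4,000,000,000 bytes
Per item: 4.61 KiB = 4,720.64 bytes
⌊4,000,000,000 / 4,720.64⌋ = 847,342

847,342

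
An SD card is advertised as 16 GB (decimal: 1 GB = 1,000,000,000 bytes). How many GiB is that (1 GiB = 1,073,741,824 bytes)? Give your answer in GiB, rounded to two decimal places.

16 GB = 16 × 10^9 bytes = 16,000,000,000 bytes
1 GiB = 2^30 bytes = 1,073,741,824 bytes
16,000,000,000 / 1,073,741,824 = 14.90 GiB

14.90 GiB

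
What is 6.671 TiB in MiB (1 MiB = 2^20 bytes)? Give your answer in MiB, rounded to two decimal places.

6,995,050.50 MiB

6.671 TiB × 1,099,511,627,776 bytes/TiB = 7,334,842,068,893.696 bytes
1 MiB = 1,048,576 bytes
7,334,842,068,893.696 / 1,048,576 = 6,995,050.50 MiB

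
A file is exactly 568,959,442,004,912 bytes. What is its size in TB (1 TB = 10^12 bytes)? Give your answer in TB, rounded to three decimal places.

568.959 TB

568,959,442,004,912 bytes given.
1 TB = 10^12 bytes = 1,000,000,000,000 bytes
568,959,442,004,912 / 1,000,000,000,000 = 568.959 TB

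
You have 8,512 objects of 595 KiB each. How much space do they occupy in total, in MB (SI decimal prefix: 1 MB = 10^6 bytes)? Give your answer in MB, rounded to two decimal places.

5,186.19 MB

Total = 8,512 × 595 KiB = 5,064,640 KiB
= 5,064,640 × 1,024 bytes = 5,186,191,360 bytes
1 MB = 1,000,000 bytes
5,186,191,360 / 1,000,000 = 5,186.19 MB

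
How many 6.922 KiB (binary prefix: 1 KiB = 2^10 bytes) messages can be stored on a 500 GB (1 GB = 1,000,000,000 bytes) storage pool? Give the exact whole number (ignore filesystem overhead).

70,540,486

Capacity: 500 GB = 500,000,000,000 bytes
Per item: 6.922 KiB = 7,088.128 bytes
⌊500,000,000,000 / 7,088.128⌋ = 70,540,486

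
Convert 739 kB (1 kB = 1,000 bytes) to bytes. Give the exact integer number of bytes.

739 × 1,000 = 739,000 bytes  (1 kB = 10^3 bytes)

739,000 bytes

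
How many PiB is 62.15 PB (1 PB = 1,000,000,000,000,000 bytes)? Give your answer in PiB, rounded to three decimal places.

62.15 PB × 1,000,000,000,000,000 bytes/PB = 62,150,000,000,000,000 bytes
1 PiB = 2^50 bytes = 1,125,899,906,842,624 bytes
62,150,000,000,000,000 / 1,125,899,906,842,624 = 55.200 PiB

55.200 PiB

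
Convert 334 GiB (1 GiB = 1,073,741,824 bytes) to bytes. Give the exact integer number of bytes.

358,629,769,216 bytes

334 × 1,073,741,824 = 358,629,769,216 bytes  (1 GiB = 2^30 bytes)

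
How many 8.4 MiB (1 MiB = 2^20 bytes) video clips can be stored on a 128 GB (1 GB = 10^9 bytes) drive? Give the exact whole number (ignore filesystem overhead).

Capacity: 128 GB = 128,000,000,000 bytes
Per item: 8.4 MiB = 8,808,038.4 bytes
⌊128,000,000,000 / 8,808,038.4⌋ = 14,532

14,532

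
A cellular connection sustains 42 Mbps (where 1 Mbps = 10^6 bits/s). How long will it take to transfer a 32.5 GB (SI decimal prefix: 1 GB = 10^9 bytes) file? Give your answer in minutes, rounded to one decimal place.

103.2 minutes

32.5 GB = 32,500,000,000 bytes = 260,000,000,000 bits
42 Mbps = 42,000,000 bits/s
time = 260,000,000,000 / 42,000,000 = 6,190.48 s
6,190.48 s / 60 = 103.2 minutes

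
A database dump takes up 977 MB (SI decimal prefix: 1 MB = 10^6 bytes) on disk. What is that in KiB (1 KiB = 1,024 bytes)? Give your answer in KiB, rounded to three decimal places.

954,101.563 KiB

977 MB = 977 × 10^6 bytes = 977,000,000 bytes
1 KiB = 2^10 bytes = 1,024 bytes
977,000,000 / 1,024 = 954,101.563 KiB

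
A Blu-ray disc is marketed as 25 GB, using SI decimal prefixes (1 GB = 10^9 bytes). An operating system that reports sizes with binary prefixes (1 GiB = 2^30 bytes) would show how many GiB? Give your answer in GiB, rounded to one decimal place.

23.3 GiB

25 GB = 25 × 10^9 bytes = 25,000,000,000 bytes
1 GiB = 1,073,741,824 bytes
25,000,000,000 / 1,073,741,824 = 23.3 GiB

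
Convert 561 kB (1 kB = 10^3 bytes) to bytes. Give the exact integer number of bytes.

561 × 1,000 = 561,000 bytes  (1 kB = 10^3 bytes)

561,000 bytes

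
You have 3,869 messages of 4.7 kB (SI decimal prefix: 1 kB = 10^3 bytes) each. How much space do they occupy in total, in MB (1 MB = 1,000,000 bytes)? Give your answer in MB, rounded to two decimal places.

Total = 3,869 × 4.7 kB = 18184.3 kB
= 18184.3 × 1,000 bytes = 18,184,300 bytes
1 MB = 1,000,000 bytes
18,184,300 / 1,000,000 = 18.18 MB

18.18 MB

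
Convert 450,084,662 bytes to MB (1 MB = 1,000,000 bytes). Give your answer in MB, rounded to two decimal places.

450.08 MB

450,084,662 bytes given.
1 MB = 10^6 bytes = 1,000,000 bytes
450,084,662 / 1,000,000 = 450.08 MB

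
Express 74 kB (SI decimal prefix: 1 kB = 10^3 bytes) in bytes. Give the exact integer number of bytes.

74 × 1,000 = 74,000 bytes

74,000 bytes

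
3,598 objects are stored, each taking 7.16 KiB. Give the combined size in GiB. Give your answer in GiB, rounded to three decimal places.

Total = 3,598 × 7.16 KiB = 25761.68 KiB
= 25761.68 × 1,024 bytes = 26,379,960.32 bytes
1 GiB = 1,073,741,824 bytes
26,379,960.32 / 1,073,741,824 = 0.025 GiB

0.025 GiB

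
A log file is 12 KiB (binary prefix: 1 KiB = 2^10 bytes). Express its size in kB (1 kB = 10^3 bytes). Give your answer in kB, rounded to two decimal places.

12.29 kB

12 KiB = 12 × 2^10 bytes = 12,288 bytes
1 kB = 10^3 bytes = 1,000 bytes
12,288 / 1,000 = 12.29 kB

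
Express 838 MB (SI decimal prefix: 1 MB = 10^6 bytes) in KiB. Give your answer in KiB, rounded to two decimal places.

818,359.38 KiB

838 MB × 1,000,000 bytes/MB = 838,000,000 bytes
1 KiB = 1,024 bytes
838,000,000 / 1,024 = 818,359.38 KiB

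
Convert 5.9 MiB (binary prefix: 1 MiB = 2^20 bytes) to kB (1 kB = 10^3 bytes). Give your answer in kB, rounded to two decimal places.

5.9 MiB × 1,048,576 bytes/MiB = 6,186,598.4 bytes
1 kB = 10^3 bytes = 1,000 bytes
6,186,598.4 / 1,000 = 6,186.60 kB

6,186.60 kB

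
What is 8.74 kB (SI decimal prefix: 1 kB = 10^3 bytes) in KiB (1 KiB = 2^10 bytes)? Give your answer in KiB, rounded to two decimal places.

8.74 kB × 1,000 bytes/kB = 8,740 bytes
1 KiB = 2^10 bytes = 1,024 bytes
8,740 / 1,024 = 8.54 KiB

8.54 KiB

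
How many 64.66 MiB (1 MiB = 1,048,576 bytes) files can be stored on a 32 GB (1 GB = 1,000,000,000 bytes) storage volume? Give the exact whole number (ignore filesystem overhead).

471

Capacity: 32 GB = 32,000,000,000 bytes
Per item: 64.66 MiB = 67,800,924.16 bytes
⌊32,000,000,000 / 67,800,924.16⌋ = 471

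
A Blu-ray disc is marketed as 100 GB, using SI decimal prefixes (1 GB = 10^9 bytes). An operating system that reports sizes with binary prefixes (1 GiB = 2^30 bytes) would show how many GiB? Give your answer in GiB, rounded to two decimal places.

100 GB = 100 × 10^9 bytes = 100,000,000,000 bytes
1 GiB = 1,073,741,824 bytes
100,000,000,000 / 1,073,741,824 = 93.13 GiB

93.13 GiB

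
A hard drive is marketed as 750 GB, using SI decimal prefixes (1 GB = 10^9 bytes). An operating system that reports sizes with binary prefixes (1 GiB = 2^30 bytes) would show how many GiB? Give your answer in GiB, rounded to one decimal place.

750 GB = 750 × 10^9 bytes = 750,000,000,000 bytes
1 GiB = 2^30 bytes = 1,073,741,824 bytes
750,000,000,000 / 1,073,741,824 = 698.5 GiB

698.5 GiB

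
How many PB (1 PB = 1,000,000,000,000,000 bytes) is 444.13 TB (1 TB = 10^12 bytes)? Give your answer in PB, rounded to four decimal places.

0.4441 PB

444.13 TB = 444.13 × 10^12 bytes = 444,130,000,000,000 bytes
1 PB = 10^15 bytes = 1,000,000,000,000,000 bytes
444,130,000,000,000 / 1,000,000,000,000,000 = 0.4441 PB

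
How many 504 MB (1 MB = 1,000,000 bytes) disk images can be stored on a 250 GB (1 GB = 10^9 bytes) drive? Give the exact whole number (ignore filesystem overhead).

496

Capacity: 250 GB = 250,000,000,000 bytes
Per item: 504 MB = 504,000,000 bytes
⌊250,000,000,000 / 504,000,000⌋ = 496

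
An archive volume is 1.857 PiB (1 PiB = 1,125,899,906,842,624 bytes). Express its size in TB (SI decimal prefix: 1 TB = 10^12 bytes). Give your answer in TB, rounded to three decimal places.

1.857 PiB × 1,125,899,906,842,624 bytes/PiB = 2,090,796,127,006,752.768 bytes
1 TB = 10^12 bytes = 1,000,000,000,000 bytes
2,090,796,127,006,752.768 / 1,000,000,000,000 = 2,090.796 TB

2,090.796 TB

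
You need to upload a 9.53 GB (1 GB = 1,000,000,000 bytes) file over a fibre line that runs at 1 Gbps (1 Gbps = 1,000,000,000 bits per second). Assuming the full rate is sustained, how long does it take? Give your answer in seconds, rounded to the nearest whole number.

76 seconds

9.53 GB = 9,530,000,000 bytes = 76,240,000,000 bits
1 Gbps = 1,000,000,000 bits/s
time = 76,240,000,000 / 1,000,000,000 = 76 s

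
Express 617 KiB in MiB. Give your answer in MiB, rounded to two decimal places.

0.60 MiB

617 KiB = 617 × 2^10 bytes = 631,808 bytes
1 MiB = 1,048,576 bytes
631,808 / 1,048,576 = 0.60 MiB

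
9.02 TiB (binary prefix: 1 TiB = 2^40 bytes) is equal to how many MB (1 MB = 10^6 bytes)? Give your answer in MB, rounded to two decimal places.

9.02 TiB = 9.02 × 2^40 bytes = 9,917,594,882,539.52 bytes
1 MB = 1,000,000 bytes
9,917,594,882,539.52 / 1,000,000 = 9,917,594.88 MB

9,917,594.88 MB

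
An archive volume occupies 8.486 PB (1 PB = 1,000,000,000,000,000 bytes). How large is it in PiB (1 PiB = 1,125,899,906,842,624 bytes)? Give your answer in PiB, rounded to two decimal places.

7.54 PiB

8.486 PB = 8.486 × 10^15 bytes = 8,486,000,000,000,000 bytes
1 PiB = 1,125,899,906,842,624 bytes
8,486,000,000,000,000 / 1,125,899,906,842,624 = 7.54 PiB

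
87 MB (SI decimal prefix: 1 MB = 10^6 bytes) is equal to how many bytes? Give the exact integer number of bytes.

87 × 1,000,000 = 87,000,000 bytes

87,000,000 bytes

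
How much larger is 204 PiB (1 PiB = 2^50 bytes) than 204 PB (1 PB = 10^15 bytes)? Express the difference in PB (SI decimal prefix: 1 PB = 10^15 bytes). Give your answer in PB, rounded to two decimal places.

204 PiB = 204 × 1,125,899,906,842,624 = 229,683,580,995,895,296 bytes
204 PB = 204 × 1,000,000,000,000,000 = 204,000,000,000,000,000 bytes
difference = 25,683,580,995,895,296 bytes
25,683,580,995,895,296 / 1,000,000,000,000,000 = 25.68 PB

25.68 PB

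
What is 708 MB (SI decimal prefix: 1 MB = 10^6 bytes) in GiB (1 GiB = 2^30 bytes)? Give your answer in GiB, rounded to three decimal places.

708 MB = 708 × 10^6 bytes = 708,000,000 bytes
1 GiB = 1,073,741,824 bytes
708,000,000 / 1,073,741,824 = 0.659 GiB

0.659 GiB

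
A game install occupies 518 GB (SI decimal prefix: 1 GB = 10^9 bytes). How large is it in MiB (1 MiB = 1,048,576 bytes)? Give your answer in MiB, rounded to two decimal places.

518 GB = 518 × 10^9 bytes = 518,000,000,000 bytes
1 MiB = 2^20 bytes = 1,048,576 bytes
518,000,000,000 / 1,048,576 = 494,003.30 MiB

494,003.30 MiB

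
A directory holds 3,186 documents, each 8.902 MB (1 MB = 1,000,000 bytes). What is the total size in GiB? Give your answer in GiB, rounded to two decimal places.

26.41 GiB

Total = 3,186 × 8.902 MB = 28361.772 MB
= 28361.772 × 1,000,000 bytes = 28,361,772,000 bytes
1 GiB = 1,073,741,824 bytes
28,361,772,000 / 1,073,741,824 = 26.41 GiB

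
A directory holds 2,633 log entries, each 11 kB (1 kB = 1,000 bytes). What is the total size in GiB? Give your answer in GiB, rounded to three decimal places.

Total = 2,633 × 11 kB = 28,963 kB
= 28,963 × 1,000 bytes = 28,963,000 bytes
1 GiB = 1,073,741,824 bytes
28,963,000 / 1,073,741,824 = 0.027 GiB

0.027 GiB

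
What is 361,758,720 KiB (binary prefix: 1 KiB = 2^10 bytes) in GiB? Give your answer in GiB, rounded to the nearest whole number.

345 GiB

361,758,720 KiB = 361,758,720 × 2^10 bytes = 370,440,929,280 bytes
1 GiB = 1,073,741,824 bytes
370,440,929,280 / 1,073,741,824 = 345 GiB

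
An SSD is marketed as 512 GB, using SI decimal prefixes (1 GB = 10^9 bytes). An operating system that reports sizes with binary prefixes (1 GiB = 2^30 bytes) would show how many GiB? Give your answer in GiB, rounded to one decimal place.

476.8 GiB

512 GB = 512 × 10^9 bytes = 512,000,000,000 bytes
1 GiB = 2^30 bytes = 1,073,741,824 bytes
512,000,000,000 / 1,073,741,824 = 476.8 GiB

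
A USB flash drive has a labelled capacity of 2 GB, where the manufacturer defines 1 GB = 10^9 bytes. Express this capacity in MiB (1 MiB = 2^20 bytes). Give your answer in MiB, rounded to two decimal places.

1,907.35 MiB

2 GB = 2 × 10^9 bytes = 2,000,000,000 bytes
1 MiB = 2^20 bytes = 1,048,576 bytes
2,000,000,000 / 1,048,576 = 1,907.35 MiB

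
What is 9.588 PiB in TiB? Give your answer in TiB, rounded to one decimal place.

9,818.1 TiB

9.588 PiB = 9.588 × 2^50 bytes = 10,795,128,306,807,078.912 bytes
1 TiB = 2^40 bytes = 1,099,511,627,776 bytes
10,795,128,306,807,078.912 / 1,099,511,627,776 = 9,818.1 TiB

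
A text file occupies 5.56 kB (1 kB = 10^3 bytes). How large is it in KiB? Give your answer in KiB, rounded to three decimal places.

5.56 kB = 5.56 × 10^3 bytes = 5,560 bytes
1 KiB = 1,024 bytes
5,560 / 1,024 = 5.430 KiB

5.430 KiB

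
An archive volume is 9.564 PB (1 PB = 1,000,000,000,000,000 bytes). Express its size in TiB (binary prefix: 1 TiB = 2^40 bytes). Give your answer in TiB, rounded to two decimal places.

9.564 PB = 9.564 × 10^15 bytes = 9,564,000,000,000,000 bytes
1 TiB = 1,099,511,627,776 bytes
9,564,000,000,000,000 / 1,099,511,627,776 = 8,698.41 TiB

8,698.41 TiB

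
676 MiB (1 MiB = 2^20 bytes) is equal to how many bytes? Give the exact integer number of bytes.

676 × 1,048,576 = 708,837,376 bytes  (1 MiB = 2^20 bytes)

708,837,376 bytes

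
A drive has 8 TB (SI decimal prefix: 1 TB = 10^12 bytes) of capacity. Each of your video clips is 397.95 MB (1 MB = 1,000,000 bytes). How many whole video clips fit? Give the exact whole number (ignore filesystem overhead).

20,103

Capacity: 8 TB = 8,000,000,000,000 bytes
Per item: 397.95 MB = 397,950,000 bytes
⌊8,000,000,000,000 / 397,950,000⌋ = 20,103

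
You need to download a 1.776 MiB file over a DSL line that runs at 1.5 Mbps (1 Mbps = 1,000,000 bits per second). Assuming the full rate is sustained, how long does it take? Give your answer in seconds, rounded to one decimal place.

9.9 seconds

1.776 MiB = 1,862,270.976 bytes = 14,898,167.808 bits
1.5 Mbps = 1,500,000 bits/s
time = 14,898,167.808 / 1,500,000 = 9.9 s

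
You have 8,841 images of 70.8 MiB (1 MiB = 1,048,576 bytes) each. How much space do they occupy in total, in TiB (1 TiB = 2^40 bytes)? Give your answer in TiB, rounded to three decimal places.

0.597 TiB

Total = 8,841 × 70.8 MiB = 625942.8 MiB
= 625942.8 × 1,048,576 bytes = 656,348,597,452.8 bytes
1 TiB = 1,099,511,627,776 bytes
656,348,597,452.8 / 1,099,511,627,776 = 0.597 TiB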